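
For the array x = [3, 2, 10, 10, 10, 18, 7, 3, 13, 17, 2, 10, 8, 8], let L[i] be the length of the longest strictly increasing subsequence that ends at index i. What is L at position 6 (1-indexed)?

3

dp[i] = 1 + max{dp[j] : j<i, x[j]<x[i]} (or 1 if no such j):
i:      1  2  3  4  5  6  7  8  9 10 11 12 13 14
x[i]:   3  2 10 10 10 18  7  3 13 17  2 10  8  8
dp:     1  1  2  2  2  3  2  2  3  4  1  3  3  3
At index 6 the value is 3.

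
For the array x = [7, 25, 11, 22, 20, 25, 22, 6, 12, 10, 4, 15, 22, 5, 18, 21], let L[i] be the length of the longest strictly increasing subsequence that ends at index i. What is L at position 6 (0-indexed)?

4

dp[i] = 1 + max{dp[j] : j<i, x[j]<x[i]} (or 1 if no such j):
i:      0  1  2  3  4  5  6  7  8  9 10 11 12 13 14 15
x[i]:   7 25 11 22 20 25 22  6 12 10  4 15 22  5 18 21
dp:     1  2  2  3  3  4  4  1  3  2  1  4  5  2  5  6
At index 6 the value is 4.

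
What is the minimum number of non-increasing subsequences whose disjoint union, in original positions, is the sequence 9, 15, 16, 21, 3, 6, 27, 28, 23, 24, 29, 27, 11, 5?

7

The minimum number of non-increasing subsequences covering a sequence equals the length of its longest strictly increasing subsequence.
LIS length is 7 (e.g. 9, 15, 16, 21, 27, 28, 29), so 7 piles are needed.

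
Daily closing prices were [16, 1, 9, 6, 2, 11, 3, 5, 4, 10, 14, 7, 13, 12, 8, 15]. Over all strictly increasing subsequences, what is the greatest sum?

50

Let S[i] be the best sum of a strictly increasing subsequence ending at i:
i:      1  2  3  4  5  6  7  8  9 10 11 12 13 14 15 16
a[i]:  16  1  9  6  2 11  3  5  4 10 14  7 13 12  8 15
S:     16  1 10  7  3 21  6 11 10 21 35 18 34 33 26 50
Maximum is 50 (e.g. 1 + 2 + 3 + 5 + 10 + 14 + 15).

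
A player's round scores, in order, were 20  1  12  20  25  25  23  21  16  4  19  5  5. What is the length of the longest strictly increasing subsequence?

Let dp[i] be the length of the longest such subsequence ending at index i:
i:      1  2  3  4  5  6  7  8  9 10 11 12 13
a[i]:  20  1 12 20 25 25 23 21 16  4 19  5  5
dp:     1  1  2  3  4  4  4  4  3  2  4  3  3
Maximum dp value is 4.

4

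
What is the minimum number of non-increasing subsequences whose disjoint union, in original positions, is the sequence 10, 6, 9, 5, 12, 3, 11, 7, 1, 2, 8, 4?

The minimum number of non-increasing subsequences covering a sequence equals the length of its longest strictly increasing subsequence.
LIS length is 3 (e.g. 6, 9, 12), so 3 piles are needed.

3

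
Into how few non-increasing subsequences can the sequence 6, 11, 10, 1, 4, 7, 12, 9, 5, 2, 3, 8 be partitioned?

4

Place each on the leftmost legal pile:
6 → new pile 1 (tops now [6])
11 → new pile 2 (tops now [6, 11])
10 → pile 2 (tops now [6, 10])
1 → pile 1 (tops now [1, 10])
4 → pile 2 (tops now [1, 4])
7 → new pile 3 (tops now [1, 4, 7])
12 → new pile 4 (tops now [1, 4, 7, 12])
9 → pile 4 (tops now [1, 4, 7, 9])
5 → pile 3 (tops now [1, 4, 5, 9])
2 → pile 2 (tops now [1, 2, 5, 9])
3 → pile 3 (tops now [1, 2, 3, 9])
8 → pile 4 (tops now [1, 2, 3, 8])
Four piles.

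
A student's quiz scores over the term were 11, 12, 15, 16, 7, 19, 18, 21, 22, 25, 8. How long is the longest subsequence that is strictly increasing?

Track the smallest tail for each achievable length (strict):
11 → extends → [11]
12 → extends → [11, 12]
15 → extends → [11, 12, 15]
16 → extends → [11, 12, 15, 16]
7 → replaces 11 → [7, 12, 15, 16]
19 → extends → [7, 12, 15, 16, 19]
18 → replaces 19 → [7, 12, 15, 16, 18]
21 → extends → [7, 12, 15, 16, 18, 21]
22 → extends → [7, 12, 15, 16, 18, 21, 22]
25 → extends → [7, 12, 15, 16, 18, 21, 22, 25]
8 → replaces 12 → [7, 8, 15, 16, 18, 21, 22, 25]
Eight tails, so the longest strictly increasing subsequence has length 8 (e.g. 11, 12, 15, 16, 19, 21, 22, 25).

8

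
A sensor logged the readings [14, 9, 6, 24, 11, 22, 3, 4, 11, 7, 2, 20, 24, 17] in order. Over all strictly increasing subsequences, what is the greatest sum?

66

Let S[i] be the best sum of a strictly increasing subsequence ending at i:
i:      1  2  3  4  5  6  7  8  9 10 11 12 13 14
a[i]:  14  9  6 24 11 22  3  4 11  7  2 20 24 17
S:     14  9  6 38 20 42  3  7 20 14  2 40 66 37
Maximum is 66 (e.g. 9 + 11 + 22 + 24).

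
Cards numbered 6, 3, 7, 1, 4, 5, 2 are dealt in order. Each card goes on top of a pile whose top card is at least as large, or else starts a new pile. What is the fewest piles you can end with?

3

The minimum number of non-increasing subsequences covering a sequence equals the length of its longest strictly increasing subsequence.
LIS length is 3 (e.g. 3, 4, 5), so 3 piles are needed.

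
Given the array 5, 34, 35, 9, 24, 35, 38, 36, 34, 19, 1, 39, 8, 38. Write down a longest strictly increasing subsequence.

5, 9, 24, 35, 38, 39

Patience tails give the LIS length; then backtrack through the dp parents:
5 → extends → [5]
34 → extends → [5, 34]
35 → extends → [5, 34, 35]
9 → replaces 34 → [5, 9, 35]
24 → replaces 35 → [5, 9, 24]
35 → extends → [5, 9, 24, 35]
38 → extends → [5, 9, 24, 35, 38]
36 → replaces 38 → [5, 9, 24, 35, 36]
34 → replaces 35 → [5, 9, 24, 34, 36]
19 → replaces 24 → [5, 9, 19, 34, 36]
1 → replaces 5 → [1, 9, 19, 34, 36]
39 → extends → [1, 9, 19, 34, 36, 39]
8 → replaces 9 → [1, 8, 19, 34, 36, 39]
38 → replaces 39 → [1, 8, 19, 34, 36, 38]
Length 6; one witness is 5, 9, 24, 35, 38, 39.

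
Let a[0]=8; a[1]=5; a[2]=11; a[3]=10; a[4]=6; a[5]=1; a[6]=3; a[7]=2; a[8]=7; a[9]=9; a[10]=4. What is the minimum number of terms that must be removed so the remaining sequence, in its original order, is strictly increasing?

Fewest deletions = n − (longest strictly increasing subsequence).
i:      0  1  2  3  4  5  6  7  8  9 10
a[i]:   8  5 11 10  6  1  3  2  7  9  4
dp:     1  1  2  2  2  1  2  2  3  4  3
max dp = 4, so deletions = 11 − 4 = 7.

7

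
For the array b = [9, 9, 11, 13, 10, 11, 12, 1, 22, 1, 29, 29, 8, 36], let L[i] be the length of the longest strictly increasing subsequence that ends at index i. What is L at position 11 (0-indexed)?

6

dp[i] = 1 + max{dp[j] : j<i, b[j]<b[i]} (or 1 if no such j):
i:      0  1  2  3  4  5  6  7  8  9 10 11 12 13
b[i]:   9  9 11 13 10 11 12  1 22  1 29 29  8 36
dp:     1  1  2  3  2  3  4  1  5  1  6  6  2  7
At index 11 the value is 6.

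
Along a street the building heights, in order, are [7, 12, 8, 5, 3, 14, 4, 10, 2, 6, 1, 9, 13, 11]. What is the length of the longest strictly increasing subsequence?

5

Let dp[i] be the length of the longest such subsequence ending at index i:
i:      1  2  3  4  5  6  7  8  9 10 11 12 13 14
a[i]:   7 12  8  5  3 14  4 10  2  6  1  9 13 11
dp:     1  2  2  1  1  3  2  3  1  3  1  4  5  5
Maximum dp value is 5.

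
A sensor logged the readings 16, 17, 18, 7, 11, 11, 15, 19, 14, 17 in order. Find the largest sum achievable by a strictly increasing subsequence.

70

Let S[i] be the best sum of a strictly increasing subsequence ending at i:
i:      1  2  3  4  5  6  7  8  9 10
a[i]:  16 17 18  7 11 11 15 19 14 17
S:     16 33 51  7 18 18 33 70 32 50
Maximum is 70 (e.g. 16 + 17 + 18 + 19).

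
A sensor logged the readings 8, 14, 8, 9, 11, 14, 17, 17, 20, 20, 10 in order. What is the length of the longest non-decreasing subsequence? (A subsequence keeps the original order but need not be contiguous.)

9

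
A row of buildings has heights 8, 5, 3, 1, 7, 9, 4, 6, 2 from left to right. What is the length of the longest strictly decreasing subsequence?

Negate each value so 'decreasing' becomes 'increasing', then run patience tails on the negated sequence:
-8 → extends → [-8]
-5 → extends → [-8, -5]
-3 → extends → [-8, -5, -3]
-1 → extends → [-8, -5, -3, -1]
-7 → replaces -5 → [-8, -7, -3, -1]
-9 → replaces -8 → [-9, -7, -3, -1]
-4 → replaces -3 → [-9, -7, -4, -1]
-6 → replaces -4 → [-9, -7, -6, -1]
-2 → replaces -1 → [-9, -7, -6, -2]
Four tails, so the longest strictly decreasing subsequence of the original has length 4.

4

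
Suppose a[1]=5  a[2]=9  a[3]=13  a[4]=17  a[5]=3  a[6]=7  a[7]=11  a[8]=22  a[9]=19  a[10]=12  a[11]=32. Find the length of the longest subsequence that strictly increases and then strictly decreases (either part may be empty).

7

inc[i] = longest strictly increasing subsequence ending at i; dec[i] = longest strictly decreasing subsequence starting at i:
i:      1  2  3  4  5  6  7  8  9 10 11
a[i]:   5  9 13 17  3  7 11 22 19 12 32
inc:    1  2  3  4  1  2  3  5  5  4  6
dec:    2  2  2  2  1  1  1  3  2  1  1
Best peak at i=8 (value 22): inc=5, dec=3, length 5+3−1 = 7.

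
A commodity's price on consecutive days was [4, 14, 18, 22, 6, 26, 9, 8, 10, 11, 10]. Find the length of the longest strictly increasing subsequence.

Track the smallest tail for each achievable length (strict):
4 → extends → [4]
14 → extends → [4, 14]
18 → extends → [4, 14, 18]
22 → extends → [4, 14, 18, 22]
6 → replaces 14 → [4, 6, 18, 22]
26 → extends → [4, 6, 18, 22, 26]
9 → replaces 18 → [4, 6, 9, 22, 26]
8 → replaces 9 → [4, 6, 8, 22, 26]
10 → replaces 22 → [4, 6, 8, 10, 26]
11 → replaces 26 → [4, 6, 8, 10, 11]
10 → already a tail → [4, 6, 8, 10, 11]
Five tails, so the longest strictly increasing subsequence has length 5 (e.g. 4, 14, 18, 22, 26).

5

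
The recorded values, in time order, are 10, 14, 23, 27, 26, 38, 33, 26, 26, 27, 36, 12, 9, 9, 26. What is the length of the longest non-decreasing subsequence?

Track the smallest tail for each achievable length (allowing ties):
10 → extends → [10]
14 → extends → [10, 14]
23 → extends → [10, 14, 23]
27 → extends → [10, 14, 23, 27]
26 → replaces 27 → [10, 14, 23, 26]
38 → extends → [10, 14, 23, 26, 38]
33 → replaces 38 → [10, 14, 23, 26, 33]
26 → replaces 33 → [10, 14, 23, 26, 26]
26 → extends → [10, 14, 23, 26, 26, 26]
27 → extends → [10, 14, 23, 26, 26, 26, 27]
36 → extends → [10, 14, 23, 26, 26, 26, 27, 36]
12 → replaces 14 → [10, 12, 23, 26, 26, 26, 27, 36]
9 → replaces 10 → [9, 12, 23, 26, 26, 26, 27, 36]
9 → replaces 12 → [9, 9, 23, 26, 26, 26, 27, 36]
26 → replaces 27 → [9, 9, 23, 26, 26, 26, 26, 36]
Eight tails, so the longest non-decreasing subsequence has length 8 (e.g. 10, 14, 23, 26, 26, 26, 27, 36).

8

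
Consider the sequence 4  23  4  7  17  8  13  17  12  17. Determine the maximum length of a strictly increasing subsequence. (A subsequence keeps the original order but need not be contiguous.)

Let dp[i] be the length of the longest such subsequence ending at index i:
i:      1  2  3  4  5  6  7  8  9 10
a[i]:   4 23  4  7 17  8 13 17 12 17
dp:     1  2  1  2  3  3  4  5  4  5
Maximum dp value is 5.

5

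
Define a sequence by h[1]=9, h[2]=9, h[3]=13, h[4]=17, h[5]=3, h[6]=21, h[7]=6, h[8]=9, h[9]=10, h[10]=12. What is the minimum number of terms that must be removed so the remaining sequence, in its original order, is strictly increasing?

5

Fewest deletions = n − (longest strictly increasing subsequence).
i:      1  2  3  4  5  6  7  8  9 10
h[i]:   9  9 13 17  3 21  6  9 10 12
dp:     1  1  2  3  1  4  2  3  4  5
max dp = 5, so deletions = 10 − 5 = 5.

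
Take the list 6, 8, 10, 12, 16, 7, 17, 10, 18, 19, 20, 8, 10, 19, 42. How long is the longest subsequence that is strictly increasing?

10

Track the smallest tail for each achievable length (strict):
6 → extends → [6]
8 → extends → [6, 8]
10 → extends → [6, 8, 10]
12 → extends → [6, 8, 10, 12]
16 → extends → [6, 8, 10, 12, 16]
7 → replaces 8 → [6, 7, 10, 12, 16]
17 → extends → [6, 7, 10, 12, 16, 17]
10 → already a tail → [6, 7, 10, 12, 16, 17]
18 → extends → [6, 7, 10, 12, 16, 17, 18]
19 → extends → [6, 7, 10, 12, 16, 17, 18, 19]
20 → extends → [6, 7, 10, 12, 16, 17, 18, 19, 20]
8 → replaces 10 → [6, 7, 8, 12, 16, 17, 18, 19, 20]
10 → replaces 12 → [6, 7, 8, 10, 16, 17, 18, 19, 20]
19 → already a tail → [6, 7, 8, 10, 16, 17, 18, 19, 20]
42 → extends → [6, 7, 8, 10, 16, 17, 18, 19, 20, 42]
Ten tails, so the longest strictly increasing subsequence has length 10 (e.g. 6, 8, 10, 12, 16, 17, 18, 19, 20, 42).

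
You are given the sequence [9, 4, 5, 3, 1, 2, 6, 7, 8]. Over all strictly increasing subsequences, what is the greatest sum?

30

Let S[i] be the best sum of a strictly increasing subsequence ending at i:
i:      1  2  3  4  5  6  7  8  9
a[i]:   9  4  5  3  1  2  6  7  8
S:      9  4  9  3  1  3 15 22 30
Maximum is 30 (e.g. 4 + 5 + 6 + 7 + 8).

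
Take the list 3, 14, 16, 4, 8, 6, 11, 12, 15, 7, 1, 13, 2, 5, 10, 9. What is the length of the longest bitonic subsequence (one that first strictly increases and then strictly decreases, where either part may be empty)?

9

inc[i] = longest strictly increasing subsequence ending at i; dec[i] = longest strictly decreasing subsequence starting at i:
i:      1  2  3  4  5  6  7  8  9 10 11 12 13 14 15 16
a[i]:   3 14 16  4  8  6 11 12 15  7  1 13  2  5 10  9
inc:    1  2  3  2  3  3  4  5  6  4  1  6  2  3  5  5
dec:    2  4  5  2  3  2  3  3  4  2  1  3  1  1  2  1
Best peak at i=9 (value 15): inc=6, dec=4, length 6+4−1 = 9.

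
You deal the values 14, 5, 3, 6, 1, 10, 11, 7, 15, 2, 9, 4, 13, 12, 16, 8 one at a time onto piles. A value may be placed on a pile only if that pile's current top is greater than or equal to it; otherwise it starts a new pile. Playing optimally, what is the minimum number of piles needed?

The minimum number of non-increasing subsequences covering a sequence equals the length of its longest strictly increasing subsequence.
LIS length is 6 (e.g. 5, 6, 10, 11, 15, 16), so 6 piles are needed.

6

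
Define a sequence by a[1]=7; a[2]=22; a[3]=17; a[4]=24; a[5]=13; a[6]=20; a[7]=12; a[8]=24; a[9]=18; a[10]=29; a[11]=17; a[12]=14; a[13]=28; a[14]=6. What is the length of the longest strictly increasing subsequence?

Let dp[i] be the length of the longest such subsequence ending at index i:
i:      1  2  3  4  5  6  7  8  9 10 11 12 13 14
a[i]:   7 22 17 24 13 20 12 24 18 29 17 14 28  6
dp:     1  2  2  3  2  3  2  4  3  5  3  3  5  1
Maximum dp value is 5.

5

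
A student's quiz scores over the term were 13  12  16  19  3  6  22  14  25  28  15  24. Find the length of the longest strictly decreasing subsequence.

3

Let dp[i] be the longest strictly decreasing subsequence ending at i:
i:      1  2  3  4  5  6  7  8  9 10 11 12
a[i]:  13 12 16 19  3  6 22 14 25 28 15 24
dp:     1  2  1  1  3  3  1  2  1  1  2  2
Maximum is 3.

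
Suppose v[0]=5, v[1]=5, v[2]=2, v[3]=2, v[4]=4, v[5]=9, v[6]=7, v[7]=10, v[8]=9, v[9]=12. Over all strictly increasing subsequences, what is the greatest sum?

Let S[i] be the best sum of a strictly increasing subsequence ending at i:
i:      0  1  2  3  4  5  6  7  8  9
v[i]:   5  5  2  2  4  9  7 10  9 12
S:      5  5  2  2  6 15 13 25 22 37
Maximum is 37 (e.g. 2 + 4 + 9 + 10 + 12).

37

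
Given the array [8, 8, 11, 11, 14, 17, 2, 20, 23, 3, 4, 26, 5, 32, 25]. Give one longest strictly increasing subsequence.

8, 11, 14, 17, 20, 23, 26, 32

Patience tails give the LIS length; then backtrack through the dp parents:
8 → extends → [8]
8 → already a tail → [8]
11 → extends → [8, 11]
11 → already a tail → [8, 11]
14 → extends → [8, 11, 14]
17 → extends → [8, 11, 14, 17]
2 → replaces 8 → [2, 11, 14, 17]
20 → extends → [2, 11, 14, 17, 20]
23 → extends → [2, 11, 14, 17, 20, 23]
3 → replaces 11 → [2, 3, 14, 17, 20, 23]
4 → replaces 14 → [2, 3, 4, 17, 20, 23]
26 → extends → [2, 3, 4, 17, 20, 23, 26]
5 → replaces 17 → [2, 3, 4, 5, 20, 23, 26]
32 → extends → [2, 3, 4, 5, 20, 23, 26, 32]
25 → replaces 26 → [2, 3, 4, 5, 20, 23, 25, 32]
Length 8; one witness is 8, 11, 14, 17, 20, 23, 26, 32.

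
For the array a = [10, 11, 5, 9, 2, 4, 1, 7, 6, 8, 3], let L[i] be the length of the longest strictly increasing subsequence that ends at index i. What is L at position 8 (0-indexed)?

3

dp[i] = 1 + max{dp[j] : j<i, a[j]<a[i]} (or 1 if no such j):
i:      0  1  2  3  4  5  6  7  8  9 10
a[i]:  10 11  5  9  2  4  1  7  6  8  3
dp:     1  2  1  2  1  2  1  3  3  4  2
At index 8 the value is 3.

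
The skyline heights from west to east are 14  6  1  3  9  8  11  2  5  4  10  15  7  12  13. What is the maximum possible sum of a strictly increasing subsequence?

Let S[i] be the best sum of a strictly increasing subsequence ending at i:
i:      1  2  3  4  5  6  7  8  9 10 11 12 13 14 15
a[i]:  14  6  1  3  9  8 11  2  5  4 10 15  7 12 13
S:     14  6  1  4 15 14 26  3  9  8 25 41 16 38 51
Maximum is 51 (e.g. 6 + 9 + 11 + 12 + 13).

51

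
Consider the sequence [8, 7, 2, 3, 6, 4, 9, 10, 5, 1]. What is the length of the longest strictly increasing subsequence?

Track the smallest tail for each achievable length (strict):
8 → extends → [8]
7 → replaces 8 → [7]
2 → replaces 7 → [2]
3 → extends → [2, 3]
6 → extends → [2, 3, 6]
4 → replaces 6 → [2, 3, 4]
9 → extends → [2, 3, 4, 9]
10 → extends → [2, 3, 4, 9, 10]
5 → replaces 9 → [2, 3, 4, 5, 10]
1 → replaces 2 → [1, 3, 4, 5, 10]
Five tails, so the longest strictly increasing subsequence has length 5 (e.g. 2, 3, 6, 9, 10).

5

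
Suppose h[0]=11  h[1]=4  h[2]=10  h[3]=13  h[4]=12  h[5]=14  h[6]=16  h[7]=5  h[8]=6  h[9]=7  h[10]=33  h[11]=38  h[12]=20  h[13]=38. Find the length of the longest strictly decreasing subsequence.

Let dp[i] be the longest strictly decreasing subsequence ending at i:
i:      0  1  2  3  4  5  6  7  8  9 10 11 12 13
h[i]:  11  4 10 13 12 14 16  5  6  7 33 38 20 38
dp:     1  2  2  1  2  1  1  3  3  3  1  1  2  1
Maximum is 3.

3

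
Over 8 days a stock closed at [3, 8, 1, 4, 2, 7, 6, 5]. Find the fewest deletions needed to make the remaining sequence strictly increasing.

Fewest deletions = n − (longest strictly increasing subsequence).
Patience tails:
3 → extends → [3]
8 → extends → [3, 8]
1 → replaces 3 → [1, 8]
4 → replaces 8 → [1, 4]
2 → replaces 4 → [1, 2]
7 → extends → [1, 2, 7]
6 → replaces 7 → [1, 2, 6]
5 → replaces 6 → [1, 2, 5]
Longest strictly increasing subsequence has length 3, so deletions = 8 − 3 = 5.

5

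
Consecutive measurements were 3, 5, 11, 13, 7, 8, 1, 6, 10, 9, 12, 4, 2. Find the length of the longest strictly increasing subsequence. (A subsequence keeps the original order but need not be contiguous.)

Track the smallest tail for each achievable length (strict):
3 → extends → [3]
5 → extends → [3, 5]
11 → extends → [3, 5, 11]
13 → extends → [3, 5, 11, 13]
7 → replaces 11 → [3, 5, 7, 13]
8 → replaces 13 → [3, 5, 7, 8]
1 → replaces 3 → [1, 5, 7, 8]
6 → replaces 7 → [1, 5, 6, 8]
10 → extends → [1, 5, 6, 8, 10]
9 → replaces 10 → [1, 5, 6, 8, 9]
12 → extends → [1, 5, 6, 8, 9, 12]
4 → replaces 5 → [1, 4, 6, 8, 9, 12]
2 → replaces 4 → [1, 2, 6, 8, 9, 12]
Six tails, so the longest strictly increasing subsequence has length 6 (e.g. 3, 5, 7, 8, 10, 12).

6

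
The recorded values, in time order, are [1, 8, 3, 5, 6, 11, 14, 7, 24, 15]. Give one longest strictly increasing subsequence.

Patience tails give the LIS length; then backtrack through the dp parents:
1 → extends → [1]
8 → extends → [1, 8]
3 → replaces 8 → [1, 3]
5 → extends → [1, 3, 5]
6 → extends → [1, 3, 5, 6]
11 → extends → [1, 3, 5, 6, 11]
14 → extends → [1, 3, 5, 6, 11, 14]
7 → replaces 11 → [1, 3, 5, 6, 7, 14]
24 → extends → [1, 3, 5, 6, 7, 14, 24]
15 → replaces 24 → [1, 3, 5, 6, 7, 14, 15]
Length 7; one witness is 1, 3, 5, 6, 11, 14, 24.

1, 3, 5, 6, 11, 14, 24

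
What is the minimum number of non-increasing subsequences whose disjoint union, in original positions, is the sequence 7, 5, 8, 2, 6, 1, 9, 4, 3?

3

The minimum number of non-increasing subsequences covering a sequence equals the length of its longest strictly increasing subsequence.
LIS length is 3 (e.g. 7, 8, 9), so 3 piles are needed.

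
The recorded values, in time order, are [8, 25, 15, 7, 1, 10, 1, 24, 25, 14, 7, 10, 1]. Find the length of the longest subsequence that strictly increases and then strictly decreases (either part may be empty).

inc[i] = longest strictly increasing subsequence ending at i; dec[i] = longest strictly decreasing subsequence starting at i:
i:      1  2  3  4  5  6  7  8  9 10 11 12 13
a[i]:   8 25 15  7  1 10  1 24 25 14  7 10  1
inc:    1  2  2  1  1  2  1  3  4  3  2  3  1
dec:    3  5  4  2  1  3  1  4  4  3  2  2  1
Best peak at i=9 (value 25): inc=4, dec=4, length 4+4−1 = 7.

7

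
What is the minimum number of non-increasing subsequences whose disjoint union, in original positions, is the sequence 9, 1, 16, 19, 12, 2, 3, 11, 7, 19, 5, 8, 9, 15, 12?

7

Place each on the leftmost legal pile:
9 → new pile 1 (tops now [9])
1 → pile 1 (tops now [1])
16 → new pile 2 (tops now [1, 16])
19 → new pile 3 (tops now [1, 16, 19])
12 → pile 2 (tops now [1, 12, 19])
2 → pile 2 (tops now [1, 2, 19])
3 → pile 3 (tops now [1, 2, 3])
11 → new pile 4 (tops now [1, 2, 3, 11])
7 → pile 4 (tops now [1, 2, 3, 7])
19 → new pile 5 (tops now [1, 2, 3, 7, 19])
5 → pile 4 (tops now [1, 2, 3, 5, 19])
8 → pile 5 (tops now [1, 2, 3, 5, 8])
9 → new pile 6 (tops now [1, 2, 3, 5, 8, 9])
15 → new pile 7 (tops now [1, 2, 3, 5, 8, 9, 15])
12 → pile 7 (tops now [1, 2, 3, 5, 8, 9, 12])
Seven piles.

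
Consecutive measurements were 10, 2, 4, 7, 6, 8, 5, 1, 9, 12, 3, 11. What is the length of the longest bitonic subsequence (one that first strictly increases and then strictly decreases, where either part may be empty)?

inc[i] = longest strictly increasing subsequence ending at i; dec[i] = longest strictly decreasing subsequence starting at i:
i:      1  2  3  4  5  6  7  8  9 10 11 12
a[i]:  10  2  4  7  6  8  5  1  9 12  3 11
inc:    1  1  2  3  3  4  3  1  5  6  2  6
dec:    5  2  2  4  3  3  2  1  2  2  1  1
Best peak at i=10 (value 12): inc=6, dec=2, length 6+2−1 = 7.

7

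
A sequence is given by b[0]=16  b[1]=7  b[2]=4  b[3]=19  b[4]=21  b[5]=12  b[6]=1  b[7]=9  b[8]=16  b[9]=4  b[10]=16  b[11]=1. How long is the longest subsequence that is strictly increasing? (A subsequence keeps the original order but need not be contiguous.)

Let dp[i] be the length of the longest such subsequence ending at index i:
i:      0  1  2  3  4  5  6  7  8  9 10 11
b[i]:  16  7  4 19 21 12  1  9 16  4 16  1
dp:     1  1  1  2  3  2  1  2  3  2  3  1
Maximum dp value is 3.

3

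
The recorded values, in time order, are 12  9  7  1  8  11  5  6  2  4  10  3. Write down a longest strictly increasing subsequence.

Patience tails give the LIS length; then backtrack through the dp parents:
12 → extends → [12]
9 → replaces 12 → [9]
7 → replaces 9 → [7]
1 → replaces 7 → [1]
8 → extends → [1, 8]
11 → extends → [1, 8, 11]
5 → replaces 8 → [1, 5, 11]
6 → replaces 11 → [1, 5, 6]
2 → replaces 5 → [1, 2, 6]
4 → replaces 6 → [1, 2, 4]
10 → extends → [1, 2, 4, 10]
3 → replaces 4 → [1, 2, 3, 10]
Length 4; one witness is 1, 5, 6, 10.

1, 5, 6, 10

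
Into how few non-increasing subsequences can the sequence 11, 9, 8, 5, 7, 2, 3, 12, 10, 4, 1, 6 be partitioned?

4

The minimum number of non-increasing subsequences covering a sequence equals the length of its longest strictly increasing subsequence.
LIS length is 4 (e.g. 2, 3, 4, 6), so 4 piles are needed.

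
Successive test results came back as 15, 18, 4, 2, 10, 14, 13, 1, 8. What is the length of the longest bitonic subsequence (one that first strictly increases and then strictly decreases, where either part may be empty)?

inc[i] = longest strictly increasing subsequence ending at i; dec[i] = longest strictly decreasing subsequence starting at i:
i:      1  2  3  4  5  6  7  8  9
a[i]:  15 18  4  2 10 14 13  1  8
inc:    1  2  1  1  2  3  3  1  2
dec:    4  4  3  2  2  3  2  1  1
Best peak at i=2 (value 18): inc=2, dec=4, length 2+4−1 = 5.

5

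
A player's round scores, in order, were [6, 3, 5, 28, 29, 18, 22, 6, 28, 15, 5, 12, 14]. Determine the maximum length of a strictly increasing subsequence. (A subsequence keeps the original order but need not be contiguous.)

5

Let dp[i] be the length of the longest such subsequence ending at index i:
i:      1  2  3  4  5  6  7  8  9 10 11 12 13
a[i]:   6  3  5 28 29 18 22  6 28 15  5 12 14
dp:     1  1  2  3  4  3  4  3  5  4  2  4  5
Maximum dp value is 5.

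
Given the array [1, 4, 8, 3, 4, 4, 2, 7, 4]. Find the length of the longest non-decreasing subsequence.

Track the smallest tail for each achievable length (allowing ties):
1 → extends → [1]
4 → extends → [1, 4]
8 → extends → [1, 4, 8]
3 → replaces 4 → [1, 3, 8]
4 → replaces 8 → [1, 3, 4]
4 → extends → [1, 3, 4, 4]
2 → replaces 3 → [1, 2, 4, 4]
7 → extends → [1, 2, 4, 4, 7]
4 → replaces 7 → [1, 2, 4, 4, 4]
Five tails, so the longest non-decreasing subsequence has length 5 (e.g. 1, 4, 4, 4, 7).

5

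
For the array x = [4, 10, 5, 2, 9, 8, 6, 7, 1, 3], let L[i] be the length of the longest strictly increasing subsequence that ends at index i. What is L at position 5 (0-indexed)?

3

dp[i] = 1 + max{dp[j] : j<i, x[j]<x[i]} (or 1 if no such j):
i:      0  1  2  3  4  5  6  7  8  9
x[i]:   4 10  5  2  9  8  6  7  1  3
dp:     1  2  2  1  3  3  3  4  1  2
At index 5 the value is 3.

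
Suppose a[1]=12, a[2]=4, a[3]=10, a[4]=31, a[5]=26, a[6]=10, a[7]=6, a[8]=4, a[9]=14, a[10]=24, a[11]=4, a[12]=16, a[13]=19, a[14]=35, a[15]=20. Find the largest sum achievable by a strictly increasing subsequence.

98

Let S[i] be the best sum of a strictly increasing subsequence ending at i:
i:      1  2  3  4  5  6  7  8  9 10 11 12 13 14 15
a[i]:  12  4 10 31 26 10  6  4 14 24  4 16 19 35 20
S:     12  4 14 45 40 14 10  4 28 52  4 44 63 98 83
Maximum is 98 (e.g. 4 + 10 + 14 + 16 + 19 + 35).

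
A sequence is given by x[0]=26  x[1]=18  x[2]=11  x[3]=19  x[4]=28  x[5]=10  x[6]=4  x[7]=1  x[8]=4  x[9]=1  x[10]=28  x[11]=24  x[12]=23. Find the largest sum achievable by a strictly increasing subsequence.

65

Let S[i] be the best sum of a strictly increasing subsequence ending at i:
i:      0  1  2  3  4  5  6  7  8  9 10 11 12
x[i]:  26 18 11 19 28 10  4  1  4  1 28 24 23
S:     26 18 11 37 65 10  4  1  5  1 65 61 60
Maximum is 65 (e.g. 18 + 19 + 28).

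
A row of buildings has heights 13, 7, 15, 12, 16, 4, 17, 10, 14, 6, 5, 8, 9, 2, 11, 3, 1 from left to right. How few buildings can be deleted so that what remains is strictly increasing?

12

Fewest deletions = n − (longest strictly increasing subsequence).
Patience tails:
13 → extends → [13]
7 → replaces 13 → [7]
15 → extends → [7, 15]
12 → replaces 15 → [7, 12]
16 → extends → [7, 12, 16]
4 → replaces 7 → [4, 12, 16]
17 → extends → [4, 12, 16, 17]
10 → replaces 12 → [4, 10, 16, 17]
14 → replaces 16 → [4, 10, 14, 17]
6 → replaces 10 → [4, 6, 14, 17]
5 → replaces 6 → [4, 5, 14, 17]
8 → replaces 14 → [4, 5, 8, 17]
9 → replaces 17 → [4, 5, 8, 9]
2 → replaces 4 → [2, 5, 8, 9]
11 → extends → [2, 5, 8, 9, 11]
3 → replaces 5 → [2, 3, 8, 9, 11]
1 → replaces 2 → [1, 3, 8, 9, 11]
Longest strictly increasing subsequence has length 5, so deletions = 17 − 5 = 12.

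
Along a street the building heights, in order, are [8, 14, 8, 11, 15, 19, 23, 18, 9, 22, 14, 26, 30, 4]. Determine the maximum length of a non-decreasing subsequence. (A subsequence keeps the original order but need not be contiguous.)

Let dp[i] be the length of the longest such subsequence ending at index i:
i:      1  2  3  4  5  6  7  8  9 10 11 12 13 14
a[i]:   8 14  8 11 15 19 23 18  9 22 14 26 30  4
dp:     1  2  2  3  4  5  6  5  3  6  4  7  8  1
Maximum dp value is 8.

8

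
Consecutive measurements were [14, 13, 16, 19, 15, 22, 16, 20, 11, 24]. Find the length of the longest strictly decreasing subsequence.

3

Let dp[i] be the longest strictly decreasing subsequence ending at i:
i:      1  2  3  4  5  6  7  8  9 10
a[i]:  14 13 16 19 15 22 16 20 11 24
dp:     1  2  1  1  2  1  2  2  3  1
Maximum is 3.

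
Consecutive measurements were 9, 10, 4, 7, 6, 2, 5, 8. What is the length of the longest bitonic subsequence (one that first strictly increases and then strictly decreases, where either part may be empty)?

5

inc[i] = longest strictly increasing subsequence ending at i; dec[i] = longest strictly decreasing subsequence starting at i:
i:      1  2  3  4  5  6  7  8
a[i]:   9 10  4  7  6  2  5  8
inc:    1  2  1  2  2  1  2  3
dec:    4  4  2  3  2  1  1  1
Best peak at i=2 (value 10): inc=2, dec=4, length 2+4−1 = 5.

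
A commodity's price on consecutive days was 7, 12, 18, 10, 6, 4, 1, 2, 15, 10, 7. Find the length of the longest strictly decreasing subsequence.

5

Let dp[i] be the longest strictly decreasing subsequence ending at i:
i:      1  2  3  4  5  6  7  8  9 10 11
a[i]:   7 12 18 10  6  4  1  2 15 10  7
dp:     1  1  1  2  3  4  5  5  2  3  4
Maximum is 5.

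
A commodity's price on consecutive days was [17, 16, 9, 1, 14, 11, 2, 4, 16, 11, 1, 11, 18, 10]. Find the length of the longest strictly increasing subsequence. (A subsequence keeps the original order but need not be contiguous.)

5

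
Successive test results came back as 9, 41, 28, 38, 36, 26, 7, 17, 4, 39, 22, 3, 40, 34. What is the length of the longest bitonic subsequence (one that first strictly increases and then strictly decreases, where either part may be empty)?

inc[i] = longest strictly increasing subsequence ending at i; dec[i] = longest strictly decreasing subsequence starting at i:
i:      1  2  3  4  5  6  7  8  9 10 11 12 13 14
a[i]:   9 41 28 38 36 26  7 17  4 39 22  3 40 34
inc:    1  2  2  3  3  2  1  2  1  4  3  1  5  4
dec:    4  7  5  6  5  4  3  3  2  3  2  1  2  1
Best peak at i=2 (value 41): inc=2, dec=7, length 2+7−1 = 8.

8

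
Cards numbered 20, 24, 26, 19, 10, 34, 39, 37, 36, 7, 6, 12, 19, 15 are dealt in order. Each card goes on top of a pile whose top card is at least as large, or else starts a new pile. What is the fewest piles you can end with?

Place each on the leftmost legal pile:
20 → new pile 1 (tops now [20])
24 → new pile 2 (tops now [20, 24])
26 → new pile 3 (tops now [20, 24, 26])
19 → pile 1 (tops now [19, 24, 26])
10 → pile 1 (tops now [10, 24, 26])
34 → new pile 4 (tops now [10, 24, 26, 34])
39 → new pile 5 (tops now [10, 24, 26, 34, 39])
37 → pile 5 (tops now [10, 24, 26, 34, 37])
36 → pile 5 (tops now [10, 24, 26, 34, 36])
7 → pile 1 (tops now [7, 24, 26, 34, 36])
6 → pile 1 (tops now [6, 24, 26, 34, 36])
12 → pile 2 (tops now [6, 12, 26, 34, 36])
19 → pile 3 (tops now [6, 12, 19, 34, 36])
15 → pile 3 (tops now [6, 12, 15, 34, 36])
Five piles.

5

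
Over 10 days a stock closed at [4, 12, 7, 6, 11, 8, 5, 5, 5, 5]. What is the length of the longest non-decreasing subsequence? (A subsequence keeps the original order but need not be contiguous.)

Track the smallest tail for each achievable length (allowing ties):
4 → extends → [4]
12 → extends → [4, 12]
7 → replaces 12 → [4, 7]
6 → replaces 7 → [4, 6]
11 → extends → [4, 6, 11]
8 → replaces 11 → [4, 6, 8]
5 → replaces 6 → [4, 5, 8]
5 → replaces 8 → [4, 5, 5]
5 → extends → [4, 5, 5, 5]
5 → extends → [4, 5, 5, 5, 5]
Five tails, so the longest non-decreasing subsequence has length 5 (e.g. 4, 5, 5, 5, 5).

5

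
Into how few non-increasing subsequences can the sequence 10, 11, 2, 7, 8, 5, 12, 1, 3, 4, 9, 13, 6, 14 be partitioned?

Place each on the leftmost legal pile:
10 → new pile 1 (tops now [10])
11 → new pile 2 (tops now [10, 11])
2 → pile 1 (tops now [2, 11])
7 → pile 2 (tops now [2, 7])
8 → new pile 3 (tops now [2, 7, 8])
5 → pile 2 (tops now [2, 5, 8])
12 → new pile 4 (tops now [2, 5, 8, 12])
1 → pile 1 (tops now [1, 5, 8, 12])
3 → pile 2 (tops now [1, 3, 8, 12])
4 → pile 3 (tops now [1, 3, 4, 12])
9 → pile 4 (tops now [1, 3, 4, 9])
13 → new pile 5 (tops now [1, 3, 4, 9, 13])
6 → pile 4 (tops now [1, 3, 4, 6, 13])
14 → new pile 6 (tops now [1, 3, 4, 6, 13, 14])
Six piles.

6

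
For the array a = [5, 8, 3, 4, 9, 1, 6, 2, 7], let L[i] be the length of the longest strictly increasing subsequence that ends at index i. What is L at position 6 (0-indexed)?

dp[i] = 1 + max{dp[j] : j<i, a[j]<a[i]} (or 1 if no such j):
i:     0 1 2 3 4 5 6 7 8
a[i]:  5 8 3 4 9 1 6 2 7
dp:    1 2 1 2 3 1 3 2 4
At index 6 the value is 3.

3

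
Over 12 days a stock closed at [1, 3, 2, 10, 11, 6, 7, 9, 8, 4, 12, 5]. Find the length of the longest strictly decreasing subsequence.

4

Negate each value so 'decreasing' becomes 'increasing', then run patience tails on the negated sequence:
-1 → extends → [-1]
-3 → replaces -1 → [-3]
-2 → extends → [-3, -2]
-10 → replaces -3 → [-10, -2]
-11 → replaces -10 → [-11, -2]
-6 → replaces -2 → [-11, -6]
-7 → replaces -6 → [-11, -7]
-9 → replaces -7 → [-11, -9]
-8 → extends → [-11, -9, -8]
-4 → extends → [-11, -9, -8, -4]
-12 → replaces -11 → [-12, -9, -8, -4]
-5 → replaces -4 → [-12, -9, -8, -5]
Four tails, so the longest strictly decreasing subsequence of the original has length 4.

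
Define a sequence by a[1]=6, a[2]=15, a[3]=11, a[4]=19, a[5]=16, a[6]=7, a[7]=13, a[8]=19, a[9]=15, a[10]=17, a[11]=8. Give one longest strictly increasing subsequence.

6, 11, 13, 15, 17

Patience tails give the LIS length; then backtrack through the dp parents:
6 → extends → [6]
15 → extends → [6, 15]
11 → replaces 15 → [6, 11]
19 → extends → [6, 11, 19]
16 → replaces 19 → [6, 11, 16]
7 → replaces 11 → [6, 7, 16]
13 → replaces 16 → [6, 7, 13]
19 → extends → [6, 7, 13, 19]
15 → replaces 19 → [6, 7, 13, 15]
17 → extends → [6, 7, 13, 15, 17]
8 → replaces 13 → [6, 7, 8, 15, 17]
Length 5; one witness is 6, 11, 13, 15, 17.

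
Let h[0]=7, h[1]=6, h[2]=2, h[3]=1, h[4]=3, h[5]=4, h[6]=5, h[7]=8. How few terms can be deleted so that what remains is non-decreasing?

Fewest deletions = n − (longest non-decreasing subsequence).
Patience tails:
7 → extends → [7]
6 → replaces 7 → [6]
2 → replaces 6 → [2]
1 → replaces 2 → [1]
3 → extends → [1, 3]
4 → extends → [1, 3, 4]
5 → extends → [1, 3, 4, 5]
8 → extends → [1, 3, 4, 5, 8]
Longest non-decreasing subsequence has length 5, so deletions = 8 − 5 = 3.

3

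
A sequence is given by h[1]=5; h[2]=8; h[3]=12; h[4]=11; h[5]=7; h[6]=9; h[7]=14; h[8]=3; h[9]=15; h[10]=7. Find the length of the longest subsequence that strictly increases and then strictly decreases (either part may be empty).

6

inc[i] = longest strictly increasing subsequence ending at i; dec[i] = longest strictly decreasing subsequence starting at i:
i:      1  2  3  4  5  6  7  8  9 10
h[i]:   5  8 12 11  7  9 14  3 15  7
inc:    1  2  3  3  2  3  4  1  5  2
dec:    2  3  4  3  2  2  2  1  2  1
Best peak at i=3 (value 12): inc=3, dec=4, length 3+4−1 = 6.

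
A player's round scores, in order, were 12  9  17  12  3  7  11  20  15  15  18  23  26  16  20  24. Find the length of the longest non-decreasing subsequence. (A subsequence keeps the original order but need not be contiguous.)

8

Let dp[i] be the length of the longest such subsequence ending at index i:
i:      1  2  3  4  5  6  7  8  9 10 11 12 13 14 15 16
a[i]:  12  9 17 12  3  7 11 20 15 15 18 23 26 16 20 24
dp:     1  1  2  2  1  2  3  4  4  5  6  7  8  6  7  8
Maximum dp value is 8.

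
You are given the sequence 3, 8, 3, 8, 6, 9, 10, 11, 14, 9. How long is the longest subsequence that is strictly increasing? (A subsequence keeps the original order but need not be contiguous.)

Let dp[i] be the length of the longest such subsequence ending at index i:
i:      1  2  3  4  5  6  7  8  9 10
a[i]:   3  8  3  8  6  9 10 11 14  9
dp:     1  2  1  2  2  3  4  5  6  3
Maximum dp value is 6.

6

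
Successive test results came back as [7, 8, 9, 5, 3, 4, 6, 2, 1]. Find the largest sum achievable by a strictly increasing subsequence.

24

Let S[i] be the best sum of a strictly increasing subsequence ending at i:
i:      1  2  3  4  5  6  7  8  9
a[i]:   7  8  9  5  3  4  6  2  1
S:      7 15 24  5  3  7 13  2  1
Maximum is 24 (e.g. 7 + 8 + 9).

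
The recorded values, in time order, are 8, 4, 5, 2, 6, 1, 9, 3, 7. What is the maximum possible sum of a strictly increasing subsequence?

Let S[i] be the best sum of a strictly increasing subsequence ending at i:
i:      1  2  3  4  5  6  7  8  9
a[i]:   8  4  5  2  6  1  9  3  7
S:      8  4  9  2 15  1 24  5 22
Maximum is 24 (e.g. 4 + 5 + 6 + 9).

24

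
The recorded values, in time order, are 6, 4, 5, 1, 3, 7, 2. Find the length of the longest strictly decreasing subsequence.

4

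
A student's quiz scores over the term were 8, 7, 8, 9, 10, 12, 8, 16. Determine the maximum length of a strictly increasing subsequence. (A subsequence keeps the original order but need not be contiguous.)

6

Let dp[i] be the length of the longest such subsequence ending at index i:
i:      1  2  3  4  5  6  7  8
a[i]:   8  7  8  9 10 12  8 16
dp:     1  1  2  3  4  5  2  6
Maximum dp value is 6.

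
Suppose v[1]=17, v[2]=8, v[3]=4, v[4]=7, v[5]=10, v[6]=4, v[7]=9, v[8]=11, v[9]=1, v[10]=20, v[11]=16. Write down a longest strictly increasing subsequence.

Patience tails give the LIS length; then backtrack through the dp parents:
17 → extends → [17]
8 → replaces 17 → [8]
4 → replaces 8 → [4]
7 → extends → [4, 7]
10 → extends → [4, 7, 10]
4 → already a tail → [4, 7, 10]
9 → replaces 10 → [4, 7, 9]
11 → extends → [4, 7, 9, 11]
1 → replaces 4 → [1, 7, 9, 11]
20 → extends → [1, 7, 9, 11, 20]
16 → replaces 20 → [1, 7, 9, 11, 16]
Length 5; one witness is 4, 7, 10, 11, 20.

4, 7, 10, 11, 20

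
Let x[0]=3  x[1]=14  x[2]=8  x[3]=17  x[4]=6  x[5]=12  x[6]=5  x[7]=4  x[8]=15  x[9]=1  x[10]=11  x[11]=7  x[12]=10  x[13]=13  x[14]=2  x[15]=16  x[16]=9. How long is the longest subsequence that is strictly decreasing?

6

Negate each value so 'decreasing' becomes 'increasing', then run patience tails on the negated sequence:
-3 → extends → [-3]
-14 → replaces -3 → [-14]
-8 → extends → [-14, -8]
-17 → replaces -14 → [-17, -8]
-6 → extends → [-17, -8, -6]
-12 → replaces -8 → [-17, -12, -6]
-5 → extends → [-17, -12, -6, -5]
-4 → extends → [-17, -12, -6, -5, -4]
-15 → replaces -12 → [-17, -15, -6, -5, -4]
-1 → extends → [-17, -15, -6, -5, -4, -1]
-11 → replaces -6 → [-17, -15, -11, -5, -4, -1]
-7 → replaces -5 → [-17, -15, -11, -7, -4, -1]
-10 → replaces -7 → [-17, -15, -11, -10, -4, -1]
-13 → replaces -11 → [-17, -15, -13, -10, -4, -1]
-2 → replaces -1 → [-17, -15, -13, -10, -4, -2]
-16 → replaces -15 → [-17, -16, -13, -10, -4, -2]
-9 → replaces -4 → [-17, -16, -13, -10, -9, -2]
Six tails, so the longest strictly decreasing subsequence of the original has length 6.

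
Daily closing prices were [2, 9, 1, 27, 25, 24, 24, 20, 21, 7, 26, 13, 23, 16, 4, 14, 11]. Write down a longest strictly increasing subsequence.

2, 9, 20, 21, 26

Patience tails give the LIS length; then backtrack through the dp parents:
2 → extends → [2]
9 → extends → [2, 9]
1 → replaces 2 → [1, 9]
27 → extends → [1, 9, 27]
25 → replaces 27 → [1, 9, 25]
24 → replaces 25 → [1, 9, 24]
24 → already a tail → [1, 9, 24]
20 → replaces 24 → [1, 9, 20]
21 → extends → [1, 9, 20, 21]
7 → replaces 9 → [1, 7, 20, 21]
26 → extends → [1, 7, 20, 21, 26]
13 → replaces 20 → [1, 7, 13, 21, 26]
23 → replaces 26 → [1, 7, 13, 21, 23]
16 → replaces 21 → [1, 7, 13, 16, 23]
4 → replaces 7 → [1, 4, 13, 16, 23]
14 → replaces 16 → [1, 4, 13, 14, 23]
11 → replaces 13 → [1, 4, 11, 14, 23]
Length 5; one witness is 2, 9, 20, 21, 26.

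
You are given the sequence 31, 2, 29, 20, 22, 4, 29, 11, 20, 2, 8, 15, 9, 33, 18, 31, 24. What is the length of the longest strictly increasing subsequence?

6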